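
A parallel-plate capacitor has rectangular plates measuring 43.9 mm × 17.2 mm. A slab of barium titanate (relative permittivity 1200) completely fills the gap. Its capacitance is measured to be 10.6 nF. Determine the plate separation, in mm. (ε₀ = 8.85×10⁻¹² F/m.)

A = 43.9 × 17.2 mm² = 7.55×10⁻⁴ m².
d = κε₀A/C = 1200 × 8.85×10⁻¹² × 7.55×10⁻⁴ / 1.06×10⁻⁸ = 7.57×10⁻⁴ m.

d ≈ 0.757 mm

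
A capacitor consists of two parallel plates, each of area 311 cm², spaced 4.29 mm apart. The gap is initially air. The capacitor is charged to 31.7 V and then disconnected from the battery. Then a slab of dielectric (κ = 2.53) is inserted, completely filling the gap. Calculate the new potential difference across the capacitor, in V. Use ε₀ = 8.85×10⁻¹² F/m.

V ≈ 12.5 V

A = 311 cm² = 3.11×10⁻² m².
Initially C₁ = ε₀A/d = 8.85×10⁻¹² × 3.11×10⁻² / 4.29×10⁻³ = 6.42×10⁻¹¹ F.
V₁ = 31.7 V.
Isolated ⇒ Q is held fixed. C₂ = 2.53 C₁ and V = Q/C, so V₂/V₁ = C₁/C₂ = 0.395.
V₂ = 0.395 × 31.7 = 12.5 V.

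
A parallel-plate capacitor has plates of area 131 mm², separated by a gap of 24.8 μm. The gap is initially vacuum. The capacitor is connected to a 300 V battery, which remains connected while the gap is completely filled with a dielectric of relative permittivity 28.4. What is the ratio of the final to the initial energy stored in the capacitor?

Battery connected ⇒ V is held fixed.
C₂ = 28.4 C₁ and U = ½CV², so U₂/U₁ = C₂/C₁ = 28.4.

U₂/U₁ ≈ 28.4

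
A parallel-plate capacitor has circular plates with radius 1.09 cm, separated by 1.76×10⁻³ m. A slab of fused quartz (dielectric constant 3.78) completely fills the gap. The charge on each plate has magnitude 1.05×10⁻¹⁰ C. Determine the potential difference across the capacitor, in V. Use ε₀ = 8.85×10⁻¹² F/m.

14.8 V

A = π(1.09 cm)² = 3.73×10⁻⁴ m².
C = κε₀A/d = 3.78 × 8.85×10⁻¹² × 3.73×10⁻⁴ / 1.76×10⁻³ = 7.09×10⁻¹² F.
V = Q/C = 1.05×10⁻¹⁰ / 7.09×10⁻¹² = 14.8 V.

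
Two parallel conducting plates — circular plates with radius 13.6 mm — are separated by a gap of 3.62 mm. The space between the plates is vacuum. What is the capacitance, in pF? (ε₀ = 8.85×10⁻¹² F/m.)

A = π(13.6 mm)² = 5.81×10⁻⁴ m².
C = ε₀A/d = 8.85×10⁻¹² × 5.81×10⁻⁴ / 3.62×10⁻³ = 1.42×10⁻¹² F.

1.42 pF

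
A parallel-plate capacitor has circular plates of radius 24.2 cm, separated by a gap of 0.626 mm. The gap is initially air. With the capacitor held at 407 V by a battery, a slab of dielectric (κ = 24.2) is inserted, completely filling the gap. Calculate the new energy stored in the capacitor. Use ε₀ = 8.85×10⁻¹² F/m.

U ≈ 5.21 mJ

A = π(24.2 cm)² = 0.184 m².
Initially C₁ = ε₀A/d = 8.85×10⁻¹² × 0.184 / 6.26×10⁻⁴ = 2.60×10⁻⁹ F.
U₁ = 2.15×10⁻⁴ J.
Battery connected ⇒ V is held fixed. C₂ = 24.2 C₁ and U = ½CV², so U₂/U₁ = C₂/C₁ = 24.2.
U₂ = 24.2 × 2.15×10⁻⁴ = 5.21×10⁻³ J.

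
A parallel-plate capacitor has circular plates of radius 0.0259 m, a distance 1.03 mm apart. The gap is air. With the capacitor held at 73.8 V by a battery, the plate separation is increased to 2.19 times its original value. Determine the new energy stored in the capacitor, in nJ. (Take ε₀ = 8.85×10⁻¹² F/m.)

22.5 nJ

A = π(0.0259 m)² = 2.11×10⁻³ m².
Initially C₁ = ε₀A/d = 8.85×10⁻¹² × 2.11×10⁻³ / 1.03×10⁻³ = 1.81×10⁻¹¹ F.
U₁ = 4.93×10⁻⁸ J.
Battery connected ⇒ V is held fixed. C₂ = 0.457 C₁ and U = ½CV², so U₂/U₁ = C₂/C₁ = 0.457.
U₂ = 0.457 × 4.93×10⁻⁸ = 2.25×10⁻⁸ J.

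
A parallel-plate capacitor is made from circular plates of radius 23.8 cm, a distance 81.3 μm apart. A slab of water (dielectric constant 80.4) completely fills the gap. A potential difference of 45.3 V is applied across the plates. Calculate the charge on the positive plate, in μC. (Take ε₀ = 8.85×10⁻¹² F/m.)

A = π(23.8 cm)² = 0.178 m².
C = κε₀A/d = 80.4 × 8.85×10⁻¹² × 0.178 / 8.13×10⁻⁵ = 1.56×10⁻⁶ F.
Q = CV = 1.56×10⁻⁶ × 45.3 = 7.06×10⁻⁵ C.

Q ≈ 70.6 μC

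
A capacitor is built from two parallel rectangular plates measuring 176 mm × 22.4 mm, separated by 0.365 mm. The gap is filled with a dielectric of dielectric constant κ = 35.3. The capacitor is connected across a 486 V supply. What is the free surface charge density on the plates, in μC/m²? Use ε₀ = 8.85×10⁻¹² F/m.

416 μC/m²

A = 176 × 22.4 mm² = 3.94×10⁻³ m².
C = κε₀A/d = 35.3 × 8.85×10⁻¹² × 3.94×10⁻³ / 3.65×10⁻⁴ = 3.37×10⁻⁹ F.
σ = Q/A = CV/A = 3.37×10⁻⁹ × 486 / 3.94×10⁻³ = 4.16×10⁻⁴ C/m².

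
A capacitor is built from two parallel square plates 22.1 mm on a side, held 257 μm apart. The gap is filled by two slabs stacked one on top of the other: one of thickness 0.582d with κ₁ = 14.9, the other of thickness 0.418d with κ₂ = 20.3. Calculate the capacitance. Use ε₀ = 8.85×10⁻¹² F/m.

C ≈ 282 pF

A = (22.1 mm)² = 4.88×10⁻⁴ m².
Stacked slabs ⇒ two capacitors in series, each with the full plate area.
C₁ = κ₁ε₀A/d₁ = 14.9 × 8.85×10⁻¹² × 4.88×10⁻⁴ / 1.50×10⁻⁴ = 4.31×10⁻¹⁰ F.
C₂ = κ₂ε₀A/d₂ = 20.3 × 8.85×10⁻¹² × 4.88×10⁻⁴ / 1.07×10⁻⁴ = 8.17×10⁻¹⁰ F.
C = (1/C₁ + 1/C₂)⁻¹ = 2.82×10⁻¹⁰ F.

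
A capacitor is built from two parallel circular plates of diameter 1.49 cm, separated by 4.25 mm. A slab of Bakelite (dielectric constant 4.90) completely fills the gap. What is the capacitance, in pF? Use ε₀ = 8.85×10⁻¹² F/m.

A = π(1.49/2 cm)² = 1.74×10⁻⁴ m².
C = κε₀A/d = 4.90 × 8.85×10⁻¹² × 1.74×10⁻⁴ / 4.25×10⁻³ = 1.78×10⁻¹² F.

1.78 pF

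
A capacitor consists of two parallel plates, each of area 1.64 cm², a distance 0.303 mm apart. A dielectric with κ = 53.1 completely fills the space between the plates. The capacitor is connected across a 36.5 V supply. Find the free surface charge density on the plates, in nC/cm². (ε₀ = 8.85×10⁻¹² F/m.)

A = 1.64 cm² = 1.64×10⁻⁴ m².
C = κε₀A/d = 53.1 × 8.85×10⁻¹² × 1.64×10⁻⁴ / 3.03×10⁻⁴ = 2.54×10⁻¹⁰ F.
σ = Q/A = CV/A = 2.54×10⁻¹⁰ × 36.5 / 1.64×10⁻⁴ = 5.66×10⁻⁵ C/m².

σ ≈ 5.66 nC/cm²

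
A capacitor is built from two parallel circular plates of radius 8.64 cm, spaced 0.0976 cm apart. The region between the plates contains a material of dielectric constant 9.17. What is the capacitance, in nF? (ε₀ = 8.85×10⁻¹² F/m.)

A = π(8.64 cm)² = 2.35×10⁻² m².
C = κε₀A/d = 9.17 × 8.85×10⁻¹² × 2.35×10⁻² / 9.76×10⁻⁴ = 1.95×10⁻⁹ F.

1.95 nF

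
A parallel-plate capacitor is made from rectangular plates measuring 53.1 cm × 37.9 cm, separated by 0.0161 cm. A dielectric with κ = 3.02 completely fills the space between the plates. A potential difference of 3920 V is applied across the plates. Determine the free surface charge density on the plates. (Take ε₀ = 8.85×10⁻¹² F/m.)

σ ≈ 65.1 nC/cm²

A = 53.1 × 37.9 cm² = 0.201 m².
C = κε₀A/d = 3.02 × 8.85×10⁻¹² × 0.201 / 1.61×10⁻⁴ = 3.34×10⁻⁸ F.
σ = Q/A = CV/A = 3.34×10⁻⁸ × 3920 / 0.201 = 6.51×10⁻⁴ C/m².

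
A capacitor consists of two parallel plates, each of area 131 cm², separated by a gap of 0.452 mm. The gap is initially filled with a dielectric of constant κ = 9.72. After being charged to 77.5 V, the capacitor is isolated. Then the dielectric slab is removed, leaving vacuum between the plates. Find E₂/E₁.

Isolated ⇒ Q is held fixed.
V₂ = Q/C₂ = V₁/0.103; E = V/d, so E₂/E₁ = (V₂/V₁)(d₁/d₂) = 9.72.

E₂/E₁ ≈ 9.72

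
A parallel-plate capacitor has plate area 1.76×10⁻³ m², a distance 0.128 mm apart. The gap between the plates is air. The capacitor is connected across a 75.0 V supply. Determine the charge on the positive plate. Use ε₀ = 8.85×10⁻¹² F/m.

C = ε₀A/d = 8.85×10⁻¹² × 1.76×10⁻³ / 1.28×10⁻⁴ = 1.22×10⁻¹⁰ F.
Q = CV = 1.22×10⁻¹⁰ × 75.0 = 9.13×10⁻⁹ C.

9.13 nC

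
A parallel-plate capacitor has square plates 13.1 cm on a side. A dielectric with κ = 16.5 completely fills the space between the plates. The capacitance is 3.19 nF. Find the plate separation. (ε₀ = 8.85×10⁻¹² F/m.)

d ≈ 0.786 mm

A = (13.1 cm)² = 1.72×10⁻² m².
d = κε₀A/C = 16.5 × 8.85×10⁻¹² × 1.72×10⁻² / 3.19×10⁻⁹ = 7.86×10⁻⁴ m.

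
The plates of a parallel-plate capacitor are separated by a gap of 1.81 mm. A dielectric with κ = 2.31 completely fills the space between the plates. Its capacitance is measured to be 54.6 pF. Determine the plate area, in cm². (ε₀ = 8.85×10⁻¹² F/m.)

A ≈ 48.3 cm²

A = Cd/(κε₀) = 5.46×10⁻¹¹ × 1.81×10⁻³ / (2.31 × 8.85×10⁻¹²) = 4.83×10⁻³ m².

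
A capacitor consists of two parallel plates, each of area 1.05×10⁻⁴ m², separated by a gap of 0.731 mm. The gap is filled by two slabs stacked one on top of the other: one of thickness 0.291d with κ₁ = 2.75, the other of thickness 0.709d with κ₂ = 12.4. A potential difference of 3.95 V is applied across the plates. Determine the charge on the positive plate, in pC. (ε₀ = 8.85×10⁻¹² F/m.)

Stacked slabs ⇒ two capacitors in series, each with the full plate area.
C₁ = κ₁ε₀A/d₁ = 2.75 × 8.85×10⁻¹² × 1.05×10⁻⁴ / 2.13×10⁻⁴ = 1.20×10⁻¹¹ F.
C₂ = κ₂ε₀A/d₂ = 12.4 × 8.85×10⁻¹² × 1.05×10⁻⁴ / 5.18×10⁻⁴ = 2.22×10⁻¹¹ F.
C = (1/C₁ + 1/C₂)⁻¹ = 7.80×10⁻¹² F.
Q = CV = 7.80×10⁻¹² × 3.95 = 3.08×10⁻¹¹ C.

30.8 pC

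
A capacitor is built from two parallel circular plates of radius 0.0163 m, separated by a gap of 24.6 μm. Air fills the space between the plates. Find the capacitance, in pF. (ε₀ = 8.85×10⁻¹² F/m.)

300 pF

A = π(0.0163 m)² = 8.35×10⁻⁴ m².
C = ε₀A/d = 8.85×10⁻¹² × 8.35×10⁻⁴ / 2.46×10⁻⁵ = 3.00×10⁻¹⁰ F.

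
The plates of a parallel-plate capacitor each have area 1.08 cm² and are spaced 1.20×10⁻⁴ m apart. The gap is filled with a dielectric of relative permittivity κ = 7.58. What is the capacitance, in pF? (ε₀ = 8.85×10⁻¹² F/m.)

60.4 pF

A = 1.08 cm² = 1.08×10⁻⁴ m².
C = κε₀A/d = 7.58 × 8.85×10⁻¹² × 1.08×10⁻⁴ / 1.20×10⁻⁴ = 6.04×10⁻¹¹ F.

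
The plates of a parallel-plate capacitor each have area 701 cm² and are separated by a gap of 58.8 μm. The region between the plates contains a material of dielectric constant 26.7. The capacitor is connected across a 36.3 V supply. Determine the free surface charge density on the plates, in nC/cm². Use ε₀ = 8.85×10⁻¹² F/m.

14.6 nC/cm²

A = 701 cm² = 7.01×10⁻² m².
C = κε₀A/d = 26.7 × 8.85×10⁻¹² × 7.01×10⁻² / 5.88×10⁻⁵ = 2.82×10⁻⁷ F.
σ = Q/A = CV/A = 2.82×10⁻⁷ × 36.3 / 7.01×10⁻² = 1.46×10⁻⁴ C/m².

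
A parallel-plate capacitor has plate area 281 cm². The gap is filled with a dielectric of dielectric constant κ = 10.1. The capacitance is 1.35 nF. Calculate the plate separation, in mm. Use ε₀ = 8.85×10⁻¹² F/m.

d ≈ 1.86 mm

A = 281 cm² = 2.81×10⁻² m².
d = κε₀A/C = 10.1 × 8.85×10⁻¹² × 2.81×10⁻² / 1.35×10⁻⁹ = 1.86×10⁻³ m.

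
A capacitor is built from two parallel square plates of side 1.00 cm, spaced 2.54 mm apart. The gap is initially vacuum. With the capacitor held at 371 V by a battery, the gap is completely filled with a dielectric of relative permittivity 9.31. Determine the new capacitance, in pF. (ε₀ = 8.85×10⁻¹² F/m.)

3.24 pF

A = (1.00 cm)² = 1.00×10⁻⁴ m².
Initially C₁ = ε₀A/d = 8.85×10⁻¹² × 1.00×10⁻⁴ / 2.54×10⁻³ = 3.48×10⁻¹³ F.
C = κε₀A/d scales with κ, so C₂/C₁ = κ = 9.31.
C₂ = 9.31 × 3.48×10⁻¹³ = 3.24×10⁻¹² F.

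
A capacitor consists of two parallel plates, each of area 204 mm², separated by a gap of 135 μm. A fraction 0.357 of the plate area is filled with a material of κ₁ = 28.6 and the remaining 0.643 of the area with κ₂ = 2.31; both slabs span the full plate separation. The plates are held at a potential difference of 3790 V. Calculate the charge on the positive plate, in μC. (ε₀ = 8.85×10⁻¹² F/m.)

A = 204 mm² = 2.04×10⁻⁴ m².
Side-by-side slabs ⇒ two capacitors in parallel, each spanning the full gap.
C₁ = κ₁ε₀A₁/d = 28.6 × 8.85×10⁻¹² × 7.28×10⁻⁵ / 1.35×10⁻⁴ = 1.37×10⁻¹⁰ F.
C₂ = κ₂ε₀A₂/d = 2.31 × 8.85×10⁻¹² × 1.31×10⁻⁴ / 1.35×10⁻⁴ = 1.99×10⁻¹¹ F.
C = C₁ + C₂ = 1.56×10⁻¹⁰ F.
Q = CV = 1.56×10⁻¹⁰ × 3790 = 5.93×10⁻⁷ C.

Q ≈ 0.593 μC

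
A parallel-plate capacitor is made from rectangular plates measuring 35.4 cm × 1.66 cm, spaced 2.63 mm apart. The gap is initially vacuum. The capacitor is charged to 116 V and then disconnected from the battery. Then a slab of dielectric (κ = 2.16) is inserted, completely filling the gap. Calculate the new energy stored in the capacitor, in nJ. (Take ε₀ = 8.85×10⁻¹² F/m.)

A = 35.4 × 1.66 cm² = 5.88×10⁻³ m².
Initially C₁ = ε₀A/d = 8.85×10⁻¹² × 5.88×10⁻³ / 2.63×10⁻³ = 1.98×10⁻¹¹ F.
U₁ = 1.33×10⁻⁷ J.
Isolated ⇒ Q is held fixed. C₂ = 2.16 C₁ and U = Q²/(2C), so U₂/U₁ = C₁/C₂ = 0.463.
U₂ = 0.463 × 1.33×10⁻⁷ = 6.16×10⁻⁸ J.

U ≈ 61.6 nJ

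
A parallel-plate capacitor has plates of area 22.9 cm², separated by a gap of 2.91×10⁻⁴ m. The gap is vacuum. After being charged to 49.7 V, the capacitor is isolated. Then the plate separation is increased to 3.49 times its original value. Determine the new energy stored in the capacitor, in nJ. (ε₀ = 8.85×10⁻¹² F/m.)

A = 22.9 cm² = 2.29×10⁻³ m².
Initially C₁ = ε₀A/d = 8.85×10⁻¹² × 2.29×10⁻³ / 2.91×10⁻⁴ = 6.96×10⁻¹¹ F.
U₁ = 8.60×10⁻⁸ J.
Isolated ⇒ Q is held fixed. C₂ = 0.287 C₁ and U = Q²/(2C), so U₂/U₁ = C₁/C₂ = 3.49.
U₂ = 3.49 × 8.60×10⁻⁸ = 3.00×10⁻⁷ J.

300 nJ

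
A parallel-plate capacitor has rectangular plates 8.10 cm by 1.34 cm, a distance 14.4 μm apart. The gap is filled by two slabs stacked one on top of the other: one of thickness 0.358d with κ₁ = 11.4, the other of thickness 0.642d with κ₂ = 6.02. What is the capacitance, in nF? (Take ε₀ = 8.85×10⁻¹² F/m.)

A = 8.10 × 1.34 cm² = 1.09×10⁻³ m².
Stacked slabs ⇒ two capacitors in series, each with the full plate area.
C₁ = κ₁ε₀A/d₁ = 11.4 × 8.85×10⁻¹² × 1.09×10⁻³ / 5.16×10⁻⁶ = 2.12×10⁻⁸ F.
C₂ = κ₂ε₀A/d₂ = 6.02 × 8.85×10⁻¹² × 1.09×10⁻³ / 9.24×10⁻⁶ = 6.26×10⁻⁹ F.
C = (1/C₁ + 1/C₂)⁻¹ = 4.83×10⁻⁹ F.

4.83 nF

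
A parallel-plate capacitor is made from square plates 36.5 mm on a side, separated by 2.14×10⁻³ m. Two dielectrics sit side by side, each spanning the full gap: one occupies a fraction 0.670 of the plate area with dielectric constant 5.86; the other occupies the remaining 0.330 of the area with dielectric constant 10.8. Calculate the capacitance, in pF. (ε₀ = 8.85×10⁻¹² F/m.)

A = (36.5 mm)² = 1.33×10⁻³ m².
Side-by-side slabs ⇒ two capacitors in parallel, each spanning the full gap.
C₁ = κ₁ε₀A₁/d = 5.86 × 8.85×10⁻¹² × 8.93×10⁻⁴ / 2.14×10⁻³ = 2.16×10⁻¹¹ F.
C₂ = κ₂ε₀A₂/d = 10.8 × 8.85×10⁻¹² × 4.40×10⁻⁴ / 2.14×10⁻³ = 1.96×10⁻¹¹ F.
C = C₁ + C₂ = 4.13×10⁻¹¹ F.

C ≈ 41.3 pF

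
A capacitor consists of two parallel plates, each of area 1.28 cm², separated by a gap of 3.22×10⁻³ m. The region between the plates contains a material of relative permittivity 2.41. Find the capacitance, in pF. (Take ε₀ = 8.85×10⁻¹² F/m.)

A = 1.28 cm² = 1.28×10⁻⁴ m².
C = κε₀A/d = 2.41 × 8.85×10⁻¹² × 1.28×10⁻⁴ / 3.22×10⁻³ = 8.48×10⁻¹³ F.

C ≈ 0.848 pF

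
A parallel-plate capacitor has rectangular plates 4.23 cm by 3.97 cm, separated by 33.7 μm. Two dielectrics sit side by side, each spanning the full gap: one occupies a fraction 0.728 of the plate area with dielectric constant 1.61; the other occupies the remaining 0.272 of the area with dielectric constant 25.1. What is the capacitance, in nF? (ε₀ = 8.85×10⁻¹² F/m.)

C ≈ 3.53 nF

A = 4.23 × 3.97 cm² = 1.68×10⁻³ m².
Side-by-side slabs ⇒ two capacitors in parallel, each spanning the full gap.
C₁ = κ₁ε₀A₁/d = 1.61 × 8.85×10⁻¹² × 1.22×10⁻³ / 3.37×10⁻⁵ = 5.17×10⁻¹⁰ F.
C₂ = κ₂ε₀A₂/d = 25.1 × 8.85×10⁻¹² × 4.57×10⁻⁴ / 3.37×10⁻⁵ = 3.01×10⁻⁹ F.
C = C₁ + C₂ = 3.53×10⁻⁹ F.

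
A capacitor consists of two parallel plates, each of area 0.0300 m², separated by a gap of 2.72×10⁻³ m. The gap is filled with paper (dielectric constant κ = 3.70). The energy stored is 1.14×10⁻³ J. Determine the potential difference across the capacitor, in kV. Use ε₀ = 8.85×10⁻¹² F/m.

C = κε₀A/d = 3.70 × 8.85×10⁻¹² × 3.00×10⁻² / 2.72×10⁻³ = 3.61×10⁻¹⁰ F.
V = √(2U/C) = √(2 × 1.14×10⁻³ / 3.61×10⁻¹⁰) = 2.51×10³ V.

2.51 kV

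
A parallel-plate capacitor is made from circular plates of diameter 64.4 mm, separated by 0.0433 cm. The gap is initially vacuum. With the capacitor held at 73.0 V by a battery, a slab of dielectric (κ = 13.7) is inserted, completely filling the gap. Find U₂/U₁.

Battery connected ⇒ V is held fixed.
C₂ = 13.7 C₁ and U = ½CV², so U₂/U₁ = C₂/C₁ = 13.7.

13.7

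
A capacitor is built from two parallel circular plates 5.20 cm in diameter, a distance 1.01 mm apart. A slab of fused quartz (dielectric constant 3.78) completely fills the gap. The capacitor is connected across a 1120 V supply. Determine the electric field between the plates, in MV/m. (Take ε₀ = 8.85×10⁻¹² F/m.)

E = V/d = 1120 / 1.01×10⁻³ = 1.11×10⁶ V/m.

1.11 MV/m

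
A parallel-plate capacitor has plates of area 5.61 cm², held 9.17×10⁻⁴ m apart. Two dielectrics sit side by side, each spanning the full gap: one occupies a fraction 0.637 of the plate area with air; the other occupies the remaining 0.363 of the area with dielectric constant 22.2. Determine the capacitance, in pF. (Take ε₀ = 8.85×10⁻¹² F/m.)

C ≈ 47.1 pF

A = 5.61 cm² = 5.61×10⁻⁴ m².
Side-by-side slabs ⇒ two capacitors in parallel, each spanning the full gap.
C₁ = κ₁ε₀A₁/d = 1.00 × 8.85×10⁻¹² × 3.57×10⁻⁴ / 9.17×10⁻⁴ = 3.45×10⁻¹² F.
C₂ = κ₂ε₀A₂/d = 22.2 × 8.85×10⁻¹² × 2.04×10⁻⁴ / 9.17×10⁻⁴ = 4.36×10⁻¹¹ F.
C = C₁ + C₂ = 4.71×10⁻¹¹ F.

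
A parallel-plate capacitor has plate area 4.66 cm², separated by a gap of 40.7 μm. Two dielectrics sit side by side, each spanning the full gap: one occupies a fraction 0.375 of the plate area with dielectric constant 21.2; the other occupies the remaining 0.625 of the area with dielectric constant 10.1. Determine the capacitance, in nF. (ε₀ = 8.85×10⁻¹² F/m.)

1.45 nF

A = 4.66 cm² = 4.66×10⁻⁴ m².
Side-by-side slabs ⇒ two capacitors in parallel, each spanning the full gap.
C₁ = κ₁ε₀A₁/d = 21.2 × 8.85×10⁻¹² × 1.75×10⁻⁴ / 4.07×10⁻⁵ = 8.06×10⁻¹⁰ F.
C₂ = κ₂ε₀A₂/d = 10.1 × 8.85×10⁻¹² × 2.91×10⁻⁴ / 4.07×10⁻⁵ = 6.40×10⁻¹⁰ F.
C = C₁ + C₂ = 1.45×10⁻⁹ F.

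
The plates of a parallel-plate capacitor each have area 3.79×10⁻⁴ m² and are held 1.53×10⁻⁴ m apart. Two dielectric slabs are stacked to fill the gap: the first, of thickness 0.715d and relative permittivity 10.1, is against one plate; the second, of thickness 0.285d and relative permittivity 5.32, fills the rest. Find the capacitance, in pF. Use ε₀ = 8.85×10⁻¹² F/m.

176 pF

Stacked slabs ⇒ two capacitors in series, each with the full plate area.
C₁ = κ₁ε₀A/d₁ = 10.1 × 8.85×10⁻¹² × 3.79×10⁻⁴ / 1.09×10⁻⁴ = 3.10×10⁻¹⁰ F.
C₂ = κ₂ε₀A/d₂ = 5.32 × 8.85×10⁻¹² × 3.79×10⁻⁴ / 4.36×10⁻⁵ = 4.09×10⁻¹⁰ F.
C = (1/C₁ + 1/C₂)⁻¹ = 1.76×10⁻¹⁰ F.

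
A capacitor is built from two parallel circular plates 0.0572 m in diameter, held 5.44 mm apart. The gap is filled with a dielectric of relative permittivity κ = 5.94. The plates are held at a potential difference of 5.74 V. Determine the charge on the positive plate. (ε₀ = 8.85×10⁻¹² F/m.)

Q ≈ 143 pC

A = π(0.0572/2 m)² = 2.57×10⁻³ m².
C = κε₀A/d = 5.94 × 8.85×10⁻¹² × 2.57×10⁻³ / 5.44×10⁻³ = 2.48×10⁻¹¹ F.
Q = CV = 2.48×10⁻¹¹ × 5.74 = 1.43×10⁻¹⁰ C.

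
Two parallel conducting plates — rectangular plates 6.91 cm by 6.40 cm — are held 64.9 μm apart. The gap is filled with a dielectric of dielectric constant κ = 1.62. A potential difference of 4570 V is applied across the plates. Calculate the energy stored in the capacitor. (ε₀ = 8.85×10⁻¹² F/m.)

U ≈ 10.2 mJ

A = 6.91 × 6.40 cm² = 4.42×10⁻³ m².
C = κε₀A/d = 1.62 × 8.85×10⁻¹² × 4.42×10⁻³ / 6.49×10⁻⁵ = 9.77×10⁻¹⁰ F.
U = ½CV² = ½ × 9.77×10⁻¹⁰ × (4570)² = 1.02×10⁻² J.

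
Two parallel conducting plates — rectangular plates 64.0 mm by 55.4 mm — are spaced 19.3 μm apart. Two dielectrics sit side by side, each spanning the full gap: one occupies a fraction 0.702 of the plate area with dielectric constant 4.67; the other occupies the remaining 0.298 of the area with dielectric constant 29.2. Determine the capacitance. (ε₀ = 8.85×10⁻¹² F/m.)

A = 64.0 × 55.4 mm² = 3.55×10⁻³ m².
Side-by-side slabs ⇒ two capacitors in parallel, each spanning the full gap.
C₁ = κ₁ε₀A₁/d = 4.67 × 8.85×10⁻¹² × 2.49×10⁻³ / 1.93×10⁻⁵ = 5.33×10⁻⁹ F.
C₂ = κ₂ε₀A₂/d = 29.2 × 8.85×10⁻¹² × 1.06×10⁻³ / 1.93×10⁻⁵ = 1.41×10⁻⁸ F.
C = C₁ + C₂ = 1.95×10⁻⁸ F.

19.5 nF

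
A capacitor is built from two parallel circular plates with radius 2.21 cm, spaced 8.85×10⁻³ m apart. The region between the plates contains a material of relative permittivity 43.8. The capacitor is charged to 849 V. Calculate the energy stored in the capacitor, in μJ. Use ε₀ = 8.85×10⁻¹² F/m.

A = π(2.21 cm)² = 1.53×10⁻³ m².
C = κε₀A/d = 43.8 × 8.85×10⁻¹² × 1.53×10⁻³ / 8.85×10⁻³ = 6.72×10⁻¹¹ F.
U = ½CV² = ½ × 6.72×10⁻¹¹ × (849)² = 2.42×10⁻⁵ J.

U ≈ 24.2 μJ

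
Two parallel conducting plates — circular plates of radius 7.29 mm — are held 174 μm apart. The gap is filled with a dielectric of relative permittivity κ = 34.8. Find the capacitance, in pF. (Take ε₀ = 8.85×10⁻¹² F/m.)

A = π(7.29 mm)² = 1.67×10⁻⁴ m².
C = κε₀A/d = 34.8 × 8.85×10⁻¹² × 1.67×10⁻⁴ / 1.74×10⁻⁴ = 2.96×10⁻¹⁰ F.

C ≈ 296 pF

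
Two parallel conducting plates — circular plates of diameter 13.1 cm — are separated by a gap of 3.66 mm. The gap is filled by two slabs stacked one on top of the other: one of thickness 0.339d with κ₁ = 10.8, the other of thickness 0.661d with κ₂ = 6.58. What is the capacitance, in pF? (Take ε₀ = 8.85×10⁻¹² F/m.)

247 pF

A = π(13.1/2 cm)² = 1.35×10⁻² m².
Stacked slabs ⇒ two capacitors in series, each with the full plate area.
C₁ = κ₁ε₀A/d₁ = 10.8 × 8.85×10⁻¹² × 1.35×10⁻² / 1.24×10⁻³ = 1.04×10⁻⁹ F.
C₂ = κ₂ε₀A/d₂ = 6.58 × 8.85×10⁻¹² × 1.35×10⁻² / 2.42×10⁻³ = 3.24×10⁻¹⁰ F.
C = (1/C₁ + 1/C₂)⁻¹ = 2.47×10⁻¹⁰ F.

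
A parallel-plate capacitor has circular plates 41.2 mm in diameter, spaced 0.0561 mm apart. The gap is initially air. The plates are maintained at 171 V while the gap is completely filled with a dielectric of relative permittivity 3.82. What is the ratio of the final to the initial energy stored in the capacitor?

3.82

Battery connected ⇒ V is held fixed.
C₂ = 3.82 C₁ and U = ½CV², so U₂/U₁ = C₂/C₁ = 3.82.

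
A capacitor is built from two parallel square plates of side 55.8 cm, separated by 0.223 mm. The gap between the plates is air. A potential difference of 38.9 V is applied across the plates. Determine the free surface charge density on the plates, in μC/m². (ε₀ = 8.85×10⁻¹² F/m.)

A = (55.8 cm)² = 0.311 m².
C = ε₀A/d = 8.85×10⁻¹² × 0.311 / 2.23×10⁻⁴ = 1.24×10⁻⁸ F.
σ = Q/A = CV/A = 1.24×10⁻⁸ × 38.9 / 0.311 = 1.54×10⁻⁶ C/m².

σ ≈ 1.54 μC/m²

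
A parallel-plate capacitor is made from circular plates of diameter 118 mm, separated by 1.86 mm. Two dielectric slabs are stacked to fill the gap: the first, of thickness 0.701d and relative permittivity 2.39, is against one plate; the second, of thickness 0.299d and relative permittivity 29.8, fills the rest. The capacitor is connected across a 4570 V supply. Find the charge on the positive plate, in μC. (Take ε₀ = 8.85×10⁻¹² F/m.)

A = π(118/2 mm)² = 1.09×10⁻² m².
Stacked slabs ⇒ two capacitors in series, each with the full plate area.
C₁ = κ₁ε₀A/d₁ = 2.39 × 8.85×10⁻¹² × 1.09×10⁻² / 1.30×10⁻³ = 1.77×10⁻¹⁰ F.
C₂ = κ₂ε₀A/d₂ = 29.8 × 8.85×10⁻¹² × 1.09×10⁻² / 5.56×10⁻⁴ = 5.19×10⁻⁹ F.
C = (1/C₁ + 1/C₂)⁻¹ = 1.72×10⁻¹⁰ F.
Q = CV = 1.72×10⁻¹⁰ × 4570 = 7.84×10⁻⁷ C.

Q ≈ 0.784 μC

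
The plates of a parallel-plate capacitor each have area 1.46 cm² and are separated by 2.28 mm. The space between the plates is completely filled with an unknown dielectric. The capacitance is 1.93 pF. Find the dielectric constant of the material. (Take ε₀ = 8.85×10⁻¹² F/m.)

κ ≈ 3.41

A = 1.46 cm² = 1.46×10⁻⁴ m².
κ = Cd/(ε₀A) = 1.93×10⁻¹² × 2.28×10⁻³ / (8.85×10⁻¹² × 1.46×10⁻⁴) = 3.41.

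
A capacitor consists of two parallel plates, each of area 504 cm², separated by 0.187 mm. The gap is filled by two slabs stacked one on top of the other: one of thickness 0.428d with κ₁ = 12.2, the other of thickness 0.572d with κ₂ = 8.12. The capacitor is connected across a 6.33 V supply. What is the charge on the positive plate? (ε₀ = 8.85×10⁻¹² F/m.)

Q ≈ 143 nC

A = 504 cm² = 5.04×10⁻² m².
Stacked slabs ⇒ two capacitors in series, each with the full plate area.
C₁ = κ₁ε₀A/d₁ = 12.2 × 8.85×10⁻¹² × 5.04×10⁻² / 8.00×10⁻⁵ = 6.80×10⁻⁸ F.
C₂ = κ₂ε₀A/d₂ = 8.12 × 8.85×10⁻¹² × 5.04×10⁻² / 1.07×10⁻⁴ = 3.39×10⁻⁸ F.
C = (1/C₁ + 1/C₂)⁻¹ = 2.26×10⁻⁸ F.
Q = CV = 2.26×10⁻⁸ × 6.33 = 1.43×10⁻⁷ C.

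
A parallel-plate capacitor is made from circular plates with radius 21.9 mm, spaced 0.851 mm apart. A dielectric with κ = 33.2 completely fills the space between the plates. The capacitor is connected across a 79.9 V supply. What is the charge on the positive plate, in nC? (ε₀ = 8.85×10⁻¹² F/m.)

41.6 nC

A = π(21.9 mm)² = 1.51×10⁻³ m².
C = κε₀A/d = 33.2 × 8.85×10⁻¹² × 1.51×10⁻³ / 8.51×10⁻⁴ = 5.20×10⁻¹⁰ F.
Q = CV = 5.20×10⁻¹⁰ × 79.9 = 4.16×10⁻⁸ C.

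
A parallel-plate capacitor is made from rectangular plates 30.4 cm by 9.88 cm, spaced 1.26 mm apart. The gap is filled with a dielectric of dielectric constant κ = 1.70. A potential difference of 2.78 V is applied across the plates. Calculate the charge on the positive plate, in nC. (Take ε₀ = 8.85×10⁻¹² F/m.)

A = 30.4 × 9.88 cm² = 3.00×10⁻² m².
C = κε₀A/d = 1.70 × 8.85×10⁻¹² × 3.00×10⁻² / 1.26×10⁻³ = 3.59×10⁻¹⁰ F.
Q = CV = 3.59×10⁻¹⁰ × 2.78 = 9.97×10⁻¹⁰ C.

0.997 nC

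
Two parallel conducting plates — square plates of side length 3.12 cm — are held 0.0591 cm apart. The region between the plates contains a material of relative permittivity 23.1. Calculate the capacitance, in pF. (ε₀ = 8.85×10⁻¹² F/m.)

C ≈ 337 pF

A = (3.12 cm)² = 9.73×10⁻⁴ m².
C = κε₀A/d = 23.1 × 8.85×10⁻¹² × 9.73×10⁻⁴ / 5.91×10⁻⁴ = 3.37×10⁻¹⁰ F.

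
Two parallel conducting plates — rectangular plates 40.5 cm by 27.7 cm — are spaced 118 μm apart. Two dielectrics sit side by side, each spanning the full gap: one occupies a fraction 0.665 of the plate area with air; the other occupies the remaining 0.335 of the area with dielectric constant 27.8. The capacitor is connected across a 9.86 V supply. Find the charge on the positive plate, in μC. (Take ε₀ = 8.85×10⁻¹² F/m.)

0.828 μC

A = 40.5 × 27.7 cm² = 0.112 m².
Side-by-side slabs ⇒ two capacitors in parallel, each spanning the full gap.
C₁ = κ₁ε₀A₁/d = 1.00 × 8.85×10⁻¹² × 7.46×10⁻² / 1.18×10⁻⁴ = 5.60×10⁻⁹ F.
C₂ = κ₂ε₀A₂/d = 27.8 × 8.85×10⁻¹² × 3.76×10⁻² / 1.18×10⁻⁴ = 7.84×10⁻⁸ F.
C = C₁ + C₂ = 8.40×10⁻⁸ F.
Q = CV = 8.40×10⁻⁸ × 9.86 = 8.28×10⁻⁷ C.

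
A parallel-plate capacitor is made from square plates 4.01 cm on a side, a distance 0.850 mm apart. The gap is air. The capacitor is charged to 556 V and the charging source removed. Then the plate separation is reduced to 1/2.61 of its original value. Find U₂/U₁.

Isolated ⇒ Q is held fixed.
C₂ = 2.61 C₁ and U = Q²/(2C), so U₂/U₁ = C₁/C₂ = 0.383.

0.383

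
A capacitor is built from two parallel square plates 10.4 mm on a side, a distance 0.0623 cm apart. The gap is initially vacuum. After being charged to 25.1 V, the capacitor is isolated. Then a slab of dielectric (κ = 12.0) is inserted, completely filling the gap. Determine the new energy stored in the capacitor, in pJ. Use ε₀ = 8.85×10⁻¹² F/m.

U ≈ 40.3 pJ

A = (10.4 mm)² = 1.08×10⁻⁴ m².
Initially C₁ = ε₀A/d = 8.85×10⁻¹² × 1.08×10⁻⁴ / 6.23×10⁻⁴ = 1.54×10⁻¹² F.
U₁ = 4.84×10⁻¹⁰ J.
Isolated ⇒ Q is held fixed. C₂ = 12.0 C₁ and U = Q²/(2C), so U₂/U₁ = C₁/C₂ = 0.0833.
U₂ = 0.0833 × 4.84×10⁻¹⁰ = 4.03×10⁻¹¹ J.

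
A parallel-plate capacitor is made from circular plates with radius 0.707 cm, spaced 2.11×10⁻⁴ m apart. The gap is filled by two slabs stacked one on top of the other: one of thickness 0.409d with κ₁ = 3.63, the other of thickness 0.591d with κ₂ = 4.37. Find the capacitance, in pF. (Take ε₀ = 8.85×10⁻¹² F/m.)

C ≈ 26.6 pF

A = π(0.707 cm)² = 1.57×10⁻⁴ m².
Stacked slabs ⇒ two capacitors in series, each with the full plate area.
C₁ = κ₁ε₀A/d₁ = 3.63 × 8.85×10⁻¹² × 1.57×10⁻⁴ / 8.63×10⁻⁵ = 5.85×10⁻¹¹ F.
C₂ = κ₂ε₀A/d₂ = 4.37 × 8.85×10⁻¹² × 1.57×10⁻⁴ / 1.25×10⁻⁴ = 4.87×10⁻¹¹ F.
C = (1/C₁ + 1/C₂)⁻¹ = 2.66×10⁻¹¹ F.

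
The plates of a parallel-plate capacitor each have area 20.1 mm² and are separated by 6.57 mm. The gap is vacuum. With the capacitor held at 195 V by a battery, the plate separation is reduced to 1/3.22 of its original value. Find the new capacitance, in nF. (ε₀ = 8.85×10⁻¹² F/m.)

8.72×10⁻⁵ nF

A = 20.1 mm² = 2.01×10⁻⁵ m².
Initially C₁ = ε₀A/d = 8.85×10⁻¹² × 2.01×10⁻⁵ / 6.57×10⁻³ = 2.71×10⁻¹⁴ F.
C = ε₀A/d scales as 1/d, so C₂/C₁ = d₁/d₂ = 3.22.
C₂ = 3.22 × 2.71×10⁻¹⁴ = 8.72×10⁻¹⁴ F.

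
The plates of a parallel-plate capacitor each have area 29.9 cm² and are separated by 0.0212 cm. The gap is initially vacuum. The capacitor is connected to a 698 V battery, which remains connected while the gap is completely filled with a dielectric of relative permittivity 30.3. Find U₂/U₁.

Battery connected ⇒ V is held fixed.
C₂ = 30.3 C₁ and U = ½CV², so U₂/U₁ = C₂/C₁ = 30.3.

30.3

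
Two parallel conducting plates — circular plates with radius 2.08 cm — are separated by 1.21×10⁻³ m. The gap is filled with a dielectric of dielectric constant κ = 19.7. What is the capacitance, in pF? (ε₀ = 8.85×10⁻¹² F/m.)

196 pF

A = π(2.08 cm)² = 1.36×10⁻³ m².
C = κε₀A/d = 19.7 × 8.85×10⁻¹² × 1.36×10⁻³ / 1.21×10⁻³ = 1.96×10⁻¹⁰ F.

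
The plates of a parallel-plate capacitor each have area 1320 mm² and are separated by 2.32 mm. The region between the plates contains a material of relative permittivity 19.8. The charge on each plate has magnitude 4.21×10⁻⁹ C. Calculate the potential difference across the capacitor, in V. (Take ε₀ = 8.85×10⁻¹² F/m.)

42.2 V

A = 1320 mm² = 1.32×10⁻³ m².
C = κε₀A/d = 19.8 × 8.85×10⁻¹² × 1.32×10⁻³ / 2.32×10⁻³ = 9.97×10⁻¹¹ F.
V = Q/C = 4.21×10⁻⁹ / 9.97×10⁻¹¹ = 42.2 V.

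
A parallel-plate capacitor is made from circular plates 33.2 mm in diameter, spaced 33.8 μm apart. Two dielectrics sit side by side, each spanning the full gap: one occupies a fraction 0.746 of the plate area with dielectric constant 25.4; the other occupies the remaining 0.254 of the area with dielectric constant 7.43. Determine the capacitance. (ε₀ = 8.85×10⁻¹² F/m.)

A = π(33.2/2 mm)² = 8.66×10⁻⁴ m².
Side-by-side slabs ⇒ two capacitors in parallel, each spanning the full gap.
C₁ = κ₁ε₀A₁/d = 25.4 × 8.85×10⁻¹² × 6.46×10⁻⁴ / 3.38×10⁻⁵ = 4.30×10⁻⁹ F.
C₂ = κ₂ε₀A₂/d = 7.43 × 8.85×10⁻¹² × 2.20×10⁻⁴ / 3.38×10⁻⁵ = 4.28×10⁻¹⁰ F.
C = C₁ + C₂ = 4.72×10⁻⁹ F.

4.72 nF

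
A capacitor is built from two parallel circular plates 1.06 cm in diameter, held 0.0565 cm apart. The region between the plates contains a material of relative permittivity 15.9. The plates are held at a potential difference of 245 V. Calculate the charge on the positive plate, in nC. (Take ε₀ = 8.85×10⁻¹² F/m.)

A = π(1.06/2 cm)² = 8.82×10⁻⁵ m².
C = κε₀A/d = 15.9 × 8.85×10⁻¹² × 8.82×10⁻⁵ / 5.65×10⁻⁴ = 2.20×10⁻¹¹ F.
Q = CV = 2.20×10⁻¹¹ × 245 = 5.38×10⁻⁹ C.

5.38 nC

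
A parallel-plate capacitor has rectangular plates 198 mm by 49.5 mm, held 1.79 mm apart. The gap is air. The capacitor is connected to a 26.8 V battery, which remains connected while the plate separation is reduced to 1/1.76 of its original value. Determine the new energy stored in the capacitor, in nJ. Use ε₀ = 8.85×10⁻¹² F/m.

A = 198 × 49.5 mm² = 9.80×10⁻³ m².
Initially C₁ = ε₀A/d = 8.85×10⁻¹² × 9.80×10⁻³ / 1.79×10⁻³ = 4.85×10⁻¹¹ F.
U₁ = 1.74×10⁻⁸ J.
Battery connected ⇒ V is held fixed. C₂ = 1.76 C₁ and U = ½CV², so U₂/U₁ = C₂/C₁ = 1.76.
U₂ = 1.76 × 1.74×10⁻⁸ = 3.06×10⁻⁸ J.

U ≈ 30.6 nJ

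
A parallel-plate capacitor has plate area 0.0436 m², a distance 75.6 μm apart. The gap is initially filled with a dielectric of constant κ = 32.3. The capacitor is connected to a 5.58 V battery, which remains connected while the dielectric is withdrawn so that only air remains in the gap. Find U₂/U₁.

Battery connected ⇒ V is held fixed.
C₂ = 0.0310 C₁ and U = ½CV², so U₂/U₁ = C₂/C₁ = 0.0310.

U₂/U₁ ≈ 0.0310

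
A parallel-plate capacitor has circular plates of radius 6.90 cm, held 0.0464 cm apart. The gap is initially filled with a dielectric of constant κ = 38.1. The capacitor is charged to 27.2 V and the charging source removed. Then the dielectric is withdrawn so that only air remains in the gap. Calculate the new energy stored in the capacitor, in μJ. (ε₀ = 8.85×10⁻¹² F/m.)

U ≈ 153 μJ

A = π(6.90 cm)² = 1.50×10⁻² m².
Initially C₁ = κε₀A/d = 38.1 × 8.85×10⁻¹² × 1.50×10⁻² / 4.64×10⁻⁴ = 1.09×10⁻⁸ F.
U₁ = 4.02×10⁻⁶ J.
Isolated ⇒ Q is held fixed. C₂ = 0.0262 C₁ and U = Q²/(2C), so U₂/U₁ = C₁/C₂ = 38.1.
U₂ = 38.1 × 4.02×10⁻⁶ = 1.53×10⁻⁴ J.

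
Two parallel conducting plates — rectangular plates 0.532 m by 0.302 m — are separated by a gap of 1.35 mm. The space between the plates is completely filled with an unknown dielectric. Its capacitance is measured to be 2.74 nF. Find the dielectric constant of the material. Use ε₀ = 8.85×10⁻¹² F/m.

A = 0.532 × 0.302 m² = 0.161 m².
κ = Cd/(ε₀A) = 2.74×10⁻⁹ × 1.35×10⁻³ / (8.85×10⁻¹² × 0.161) = 2.60.

2.60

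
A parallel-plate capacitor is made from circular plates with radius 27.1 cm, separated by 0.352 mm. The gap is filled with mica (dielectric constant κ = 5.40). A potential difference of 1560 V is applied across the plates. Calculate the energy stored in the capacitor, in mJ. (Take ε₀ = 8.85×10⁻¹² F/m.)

A = π(27.1 cm)² = 0.231 m².
C = κε₀A/d = 5.40 × 8.85×10⁻¹² × 0.231 / 3.52×10⁻⁴ = 3.13×10⁻⁸ F.
U = ½CV² = ½ × 3.13×10⁻⁸ × (1560)² = 3.81×10⁻² J.

38.1 mJ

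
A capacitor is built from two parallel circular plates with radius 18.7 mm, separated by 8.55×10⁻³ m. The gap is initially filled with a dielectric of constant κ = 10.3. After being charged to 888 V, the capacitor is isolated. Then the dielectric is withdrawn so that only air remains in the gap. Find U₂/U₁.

10.3

Isolated ⇒ Q is held fixed.
C₂ = 0.0971 C₁ and U = Q²/(2C), so U₂/U₁ = C₁/C₂ = 10.3.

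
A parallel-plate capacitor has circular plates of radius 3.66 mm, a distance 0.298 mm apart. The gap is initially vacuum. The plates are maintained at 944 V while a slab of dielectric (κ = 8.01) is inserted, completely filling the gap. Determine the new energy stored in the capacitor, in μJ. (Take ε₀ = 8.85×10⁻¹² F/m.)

U ≈ 4.46 μJ

A = π(3.66 mm)² = 4.21×10⁻⁵ m².
Initially C₁ = ε₀A/d = 8.85×10⁻¹² × 4.21×10⁻⁵ / 2.98×10⁻⁴ = 1.25×10⁻¹² F.
U₁ = 5.57×10⁻⁷ J.
Battery connected ⇒ V is held fixed. C₂ = 8.01 C₁ and U = ½CV², so U₂/U₁ = C₂/C₁ = 8.01.
U₂ = 8.01 × 5.57×10⁻⁷ = 4.46×10⁻⁶ J.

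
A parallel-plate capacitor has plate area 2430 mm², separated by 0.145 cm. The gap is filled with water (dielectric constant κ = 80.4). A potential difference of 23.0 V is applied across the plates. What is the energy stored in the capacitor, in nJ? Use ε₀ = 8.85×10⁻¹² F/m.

A = 2430 mm² = 2.43×10⁻³ m².
C = κε₀A/d = 80.4 × 8.85×10⁻¹² × 2.43×10⁻³ / 1.45×10⁻³ = 1.19×10⁻⁹ F.
U = ½CV² = ½ × 1.19×10⁻⁹ × (23.0)² = 3.15×10⁻⁷ J.

U ≈ 315 nJ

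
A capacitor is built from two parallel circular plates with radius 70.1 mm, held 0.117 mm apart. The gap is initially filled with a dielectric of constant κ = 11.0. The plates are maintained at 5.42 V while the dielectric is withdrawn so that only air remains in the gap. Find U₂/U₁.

Battery connected ⇒ V is held fixed.
C₂ = 0.0909 C₁ and U = ½CV², so U₂/U₁ = C₂/C₁ = 0.0909.

0.0909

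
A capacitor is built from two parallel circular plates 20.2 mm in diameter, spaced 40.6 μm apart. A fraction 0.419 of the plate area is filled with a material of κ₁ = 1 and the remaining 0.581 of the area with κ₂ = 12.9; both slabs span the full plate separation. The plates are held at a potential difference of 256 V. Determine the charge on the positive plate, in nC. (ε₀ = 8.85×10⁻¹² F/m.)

A = π(20.2/2 mm)² = 3.20×10⁻⁴ m².
Side-by-side slabs ⇒ two capacitors in parallel, each spanning the full gap.
C₁ = κ₁ε₀A₁/d = 1.00 × 8.85×10⁻¹² × 1.34×10⁻⁴ / 4.06×10⁻⁵ = 2.93×10⁻¹¹ F.
C₂ = κ₂ε₀A₂/d = 12.9 × 8.85×10⁻¹² × 1.86×10⁻⁴ / 4.06×10⁻⁵ = 5.24×10⁻¹⁰ F.
C = C₁ + C₂ = 5.53×10⁻¹⁰ F.
Q = CV = 5.53×10⁻¹⁰ × 256 = 1.42×10⁻⁷ C.

142 nC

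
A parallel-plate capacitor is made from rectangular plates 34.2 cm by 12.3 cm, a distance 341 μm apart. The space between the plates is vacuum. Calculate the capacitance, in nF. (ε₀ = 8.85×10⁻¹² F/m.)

A = 34.2 × 12.3 cm² = 4.21×10⁻² m².
C = ε₀A/d = 8.85×10⁻¹² × 4.21×10⁻² / 3.41×10⁻⁴ = 1.09×10⁻⁹ F.

C ≈ 1.09 nF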